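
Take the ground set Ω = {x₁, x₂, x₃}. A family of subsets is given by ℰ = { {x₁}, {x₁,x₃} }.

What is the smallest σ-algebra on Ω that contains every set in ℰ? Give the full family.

Initial family (4 sets): { {}, {x₁}, {x₁,x₃}, Ω }.
Round 1. New:
  {x₂}  = Ω∖{x₁,x₃}
  {x₂,x₃}  = Ω∖{x₁}
  (now 6)
Round 2. New:
  {x₁,x₂}  = {x₂} ∪ {x₁}
  (now 7)
Round 3: +1 →
  {x₃}  = Ω∖{x₁,x₂}
  (now 8)
Round 4 adds nothing — fixpoint reached.

Hence σ(ℰ) has 8 members: { {}, {x₁}, {x₂}, {x₃}, {x₁,x₂}, {x₁,x₃}, {x₂,x₃}, Ω }.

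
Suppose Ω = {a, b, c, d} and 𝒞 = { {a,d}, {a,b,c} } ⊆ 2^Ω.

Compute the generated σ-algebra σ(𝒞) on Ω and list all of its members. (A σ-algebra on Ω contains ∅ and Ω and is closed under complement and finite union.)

Answer: σ(𝒞) = { {}, {a}, {d}, {a,d}, {b,c}, {a,b,c}, {b,c,d}, Ω }

Derivation:
Start: 𝒞 ∪ {∅, Ω} = { {}, {a,d}, {a,b,c}, Ω }.
Iteration 1: 2 new —
  {d}  = Ω∖{a,b,c}
  {b,c}  = Ω∖{a,d}
  [6 total]
Iteration 2: 1 new —
  {b,c,d}  = {b,c} ∪ {d}
  [7 total]
Iteration 3: +1 →
  {a}  = Ω∖{b,c,d}
  [8 total]
Iteration 4: no new sets; the family is a σ-algebra.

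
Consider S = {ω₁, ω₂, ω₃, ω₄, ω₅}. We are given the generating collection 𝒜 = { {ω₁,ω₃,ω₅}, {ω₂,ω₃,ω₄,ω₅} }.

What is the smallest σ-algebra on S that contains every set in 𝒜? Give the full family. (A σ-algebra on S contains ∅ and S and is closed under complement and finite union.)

Take S₀ = 𝒜 ∪ {∅, S} = { ∅, {ω₁,ω₃,ω₅}, {ω₂,ω₃,ω₄,ω₅}, S }.
Pass 1: +2 →
  {ω₁}  = complement {ω₂,ω₃,ω₄,ω₅}
  {ω₂,ω₄}  = complement {ω₁,ω₃,ω₅}
  — 6 sets.
Pass 2 (1 new):
  {ω₁,ω₂,ω₄}  = {ω₂,ω₄} ∪ {ω₁}
  — 7 sets.
Pass 3 (1 new):
  {ω₃,ω₅}  = complement {ω₁,ω₂,ω₄}
  — 8 sets.
Pass 4: already closed under ᶜ and ∪.

Therefore σ(𝒜) = { ∅, {ω₁}, {ω₂,ω₄}, {ω₃,ω₅}, {ω₁,ω₂,ω₄}, {ω₁,ω₃,ω₅}, {ω₂,ω₃,ω₄,ω₅}, S } (|σ(𝒜)| = 8).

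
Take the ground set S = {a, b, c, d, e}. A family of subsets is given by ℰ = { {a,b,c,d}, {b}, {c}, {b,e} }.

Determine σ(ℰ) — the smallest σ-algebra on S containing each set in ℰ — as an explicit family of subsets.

|σ(ℰ)| = 16.  σ(ℰ) = { {}, {b}, {c}, {e}, {a,d}, {b,c}, {b,e}, {c,e}, {a,b,d}, {a,c,d}, {a,d,e}, {b,c,e}, {a,b,c,d}, {a,b,d,e}, {a,c,d,e}, S }

Check:
Initial family (6 sets): { {}, {b}, {c}, {b,e}, {a,b,c,d}, S }.
Step 1 (6 new):
  {e}  = complement {a,b,c,d}
  {b,c}  = {c} ∪ {b}
  {a,c,d}  = complement {b,e}
  {b,c,e}  = {c} ∪ {b,e}
  {a,b,d,e}  = complement {c}
  {a,c,d,e}  = complement {b}
  |family| = 12
Step 2: 3 new —
  {a,d}  = complement {b,c,e}
  {c,e}  = {e} ∪ {c}
  {a,d,e}  = complement {b,c}
  |family| = 15
Step 3 (1 new):
  {a,b,d}  = complement {c,e}
  |family| = 16
Step 4: closed — nothing new.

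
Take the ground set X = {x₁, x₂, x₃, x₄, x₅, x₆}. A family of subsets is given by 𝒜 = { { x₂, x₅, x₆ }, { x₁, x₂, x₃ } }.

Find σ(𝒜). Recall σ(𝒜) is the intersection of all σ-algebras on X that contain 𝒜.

Take S₀ = 𝒜 ∪ {∅, X} = { ∅, { x₁, x₂, x₃ }, { x₂, x₅, x₆ }, X }.
Pass 1: 3 new —
  { x₁, x₃, x₄ }  = { x₂, x₅, x₆ }ᶜ
  { x₄, x₅, x₆ }  = { x₁, x₂, x₃ }ᶜ
  { x₁, x₂, x₃, x₅, x₆ }  = { x₂, x₅, x₆ } ∪ { x₁, x₂, x₃ }
  [7 total]
Pass 2 (4 new):
  { x₄ }  = { x₁, x₂, x₃, x₅, x₆ }ᶜ
  { x₁, x₂, x₃, x₄ }  = { x₁, x₃, x₄ } ∪ { x₁, x₂, x₃ }
  { x₂, x₄, x₅, x₆ }  = { x₂, x₅, x₆ } ∪ { x₄, x₅, x₆ }
  { x₁, x₃, x₄, x₅, x₆ }  = { x₁, x₃, x₄ } ∪ { x₄, x₅, x₆ }
  [11 total]
Pass 3 (3 new):
  { x₂ }  = { x₁, x₃, x₄, x₅, x₆ }ᶜ
  { x₁, x₃ }  = { x₂, x₄, x₅, x₆ }ᶜ
  { x₅, x₆ }  = { x₁, x₂, x₃, x₄ }ᶜ
  [14 total]
Pass 4: +2 →
  { x₂, x₄ }  = { x₄ } ∪ { x₂ }
  { x₁, x₃, x₅, x₆ }  = { x₅, x₆ } ∪ { x₁, x₃ }
  [16 total]
Pass 5: already closed under ᶜ and ∪.

Therefore σ(𝒜) = { ∅, { x₂ }, { x₄ }, { x₁, x₃ }, { x₂, x₄ }, { x₅, x₆ }, { x₁, x₂, x₃ }, { x₁, x₃, x₄ }, { x₂, x₅, x₆ }, { x₄, x₅, x₆ }, { x₁, x₂, x₃, x₄ }, { x₁, x₃, x₅, x₆ }, { x₂, x₄, x₅, x₆ }, { x₁, x₂, x₃, x₅, x₆ }, { x₁, x₃, x₄, x₅, x₆ }, X } (|σ(𝒜)| = 16).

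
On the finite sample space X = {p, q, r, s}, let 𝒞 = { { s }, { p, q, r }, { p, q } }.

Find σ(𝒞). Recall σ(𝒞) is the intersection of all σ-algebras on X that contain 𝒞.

Initial family (5 sets): { {  }, { s }, { p, q }, { p, q, r }, X }.
Pass 1 adds 2:
  { r, s }  = { p, q }ᶜ
  { p, q, s }  = { p, q } ∪ { s }
  |family| = 7
Pass 2. New:
  { r }  = { p, q, s }ᶜ
  |family| = 8
Pass 3: no new sets; the family is a σ-algebra.

Hence σ(𝒞) has 8 members: { {  }, { r }, { s }, { p, q }, { r, s }, { p, q, r }, { p, q, s }, X }.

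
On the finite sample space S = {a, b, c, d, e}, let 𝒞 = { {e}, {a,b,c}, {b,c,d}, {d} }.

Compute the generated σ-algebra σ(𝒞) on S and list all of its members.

σ(𝒞) = { {}, {a}, {d}, {e}, {a,d}, {a,e}, {b,c}, {d,e}, {a,b,c}, {a,d,e}, {b,c,d}, {b,c,e}, {a,b,c,d}, {a,b,c,e}, {b,c,d,e}, S }

Derivation:
Seed the family with 𝒞 together with ∅ and S: { {}, {d}, {e}, {a,b,c}, {b,c,d}, S }.
Pass 1: 5 new —
  {a,e}  = {b,c,d}ᶜ
  {d,e}  = {a,b,c}ᶜ
  {a,b,c,d}  = {e}ᶜ
  {a,b,c,e}  = {d}ᶜ
  {b,c,d,e}  = {b,c,d} ∪ {e}
  [11 total]
Pass 2: +2 →
  {a}  = {b,c,d,e}ᶜ
  {a,d,e}  = {d,e} ∪ {a,e}
  [13 total]
Pass 3 adds 2:
  {a,d}  = {d} ∪ {a}
  {b,c}  = {a,d,e}ᶜ
  [15 total]
Pass 4 adds 1:
  {b,c,e}  = {a,d}ᶜ
  [16 total]
Pass 5: stable.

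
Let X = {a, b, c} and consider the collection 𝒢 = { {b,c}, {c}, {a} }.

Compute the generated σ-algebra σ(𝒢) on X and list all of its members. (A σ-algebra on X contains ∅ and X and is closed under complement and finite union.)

Begin from { {}, {a}, {c}, {b,c}, X } (that is, 𝒢 plus ∅ and X).
Iteration 1 (2 new):
  {a,b}  = ᶜ of {c}
  {a,c}  = {c} ∪ {a}
  — 7 sets.
Iteration 2 adds 1:
  {b}  = ᶜ of {a,c}
  — 8 sets.
Iteration 3: already closed under ᶜ and ∪.

σ(𝒢) = { {}, {a}, {b}, {c}, {a,b}, {a,c}, {b,c}, X }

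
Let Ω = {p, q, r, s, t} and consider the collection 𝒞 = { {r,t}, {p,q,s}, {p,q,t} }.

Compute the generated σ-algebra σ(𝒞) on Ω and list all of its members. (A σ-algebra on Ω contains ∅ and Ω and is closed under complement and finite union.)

Initial family (5 sets): { ∅, {r,t}, {p,q,s}, {p,q,t}, Ω }.
Step 1. New:
  {r,s}  = {p,q,t}ᶜ
  {p,q,r,t}  = {p,q,t} ∪ {r,t}
  {p,q,s,t}  = {p,q,t} ∪ {p,q,s}
  — 8 sets.
Step 2: +4 →
  {r}  = {p,q,s,t}ᶜ
  {s}  = {p,q,r,t}ᶜ
  {r,s,t}  = {r,t} ∪ {r,s}
  {p,q,r,s}  = {r,s} ∪ {p,q,s}
  — 12 sets.
Step 3 adds 2:
  {t}  = {p,q,r,s}ᶜ
  {p,q}  = {r,s,t}ᶜ
  — 14 sets.
Step 4: +2 →
  {s,t}  = {s} ∪ {t}
  {p,q,r}  = {r} ∪ {p,q}
  — 16 sets.
Step 5: closed — nothing new.

|σ(𝒞)| = 16.  σ(𝒞) = { ∅, {r}, {s}, {t}, {p,q}, {r,s}, {r,t}, {s,t}, {p,q,r}, {p,q,s}, {p,q,t}, {r,s,t}, {p,q,r,s}, {p,q,r,t}, {p,q,s,t}, Ω }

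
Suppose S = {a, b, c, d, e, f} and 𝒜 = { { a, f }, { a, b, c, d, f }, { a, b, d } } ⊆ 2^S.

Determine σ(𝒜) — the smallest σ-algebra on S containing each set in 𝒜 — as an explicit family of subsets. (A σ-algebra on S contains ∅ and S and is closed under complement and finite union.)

σ(𝒜) = { ∅, { a }, { c }, { e }, { f }, { a, c }, { a, e }, { a, f }, { b, d }, { c, e }, { c, f }, { e, f }, { a, b, d }, { a, c, e }, { a, c, f }, { a, e, f }, { b, c, d }, { b, d, e }, { b, d, f }, { c, e, f }, { a, b, c, d }, { a, b, d, e }, { a, b, d, f }, { a, c, e, f }, { b, c, d, e }, { b, c, d, f }, { b, d, e, f }, { a, b, c, d, e }, { a, b, c, d, f }, { a, b, d, e, f }, { b, c, d, e, f }, S }

Trace:
Take S₀ = 𝒜 ∪ {∅, S} = { ∅, { a, f }, { a, b, d }, { a, b, c, d, f }, S }.
Round 1: +4 →
  { e }  = ᶜ of { a, b, c, d, f }
  { c, e, f }  = ᶜ of { a, b, d }
  { a, b, d, f }  = { a, f } ∪ { a, b, d }
  { b, c, d, e }  = ᶜ of { a, f }
Round 2 (7 new):
  { c, e }  = ᶜ of { a, b, d, f }
  { a, e, f }  = { a, f } ∪ { e }
  { a, b, d, e }  = { a, b, d } ∪ { e }
  { a, c, e, f }  = { a, f } ∪ { c, e, f }
  { a, b, c, d, e }  = { b, c, d, e } ∪ { a, b, d }
  { a, b, d, e, f }  = { a, b, d, f } ∪ { e }
  { b, c, d, e, f }  = { b, c, d, e } ∪ { c, e, f }
Round 3 adds 6:
  { a }  = ᶜ of { b, c, d, e, f }
  { c }  = ᶜ of { a, b, d, e, f }
  { f }  = ᶜ of { a, b, c, d, e }
  { b, d }  = ᶜ of { a, c, e, f }
  { c, f }  = ᶜ of { a, b, d, e }
  { b, c, d }  = ᶜ of { a, e, f }
Round 4: +9 →
  { a, c }  = { c } ∪ { a }
  { a, e }  = { e } ∪ { a }
  { e, f }  = { f } ∪ { e }
  { a, c, e }  = { c, e } ∪ { a }
  { a, c, f }  = { a, f } ∪ { c }
  { b, d, e }  = { e } ∪ { b, d }
  { b, d, f }  = { f } ∪ { b, d }
  { a, b, c, d }  = { b, c, d } ∪ { a, b, d }
  { b, c, d, f }  = { b, c, d } ∪ { f }
Round 5: 1 new —
  { b, d, e, f }  = ᶜ of { a, c }
Round 6: stable.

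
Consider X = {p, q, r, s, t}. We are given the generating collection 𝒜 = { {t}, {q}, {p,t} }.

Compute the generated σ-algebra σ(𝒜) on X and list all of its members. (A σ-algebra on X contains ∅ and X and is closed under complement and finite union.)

Seed the family with 𝒜 together with ∅ and X: { {}, {q}, {t}, {p,t}, X }.
Round 1. New:
  {q,t}  = {q} ∪ {t}
  {p,q,t}  = {p,t} ∪ {q}
  {q,r,s}  = X∖{p,t}
  {p,q,r,s}  = X∖{t}
  {p,r,s,t}  = X∖{q}
  (now 10)
Round 2: 3 new —
  {r,s}  = X∖{p,q,t}
  {p,r,s}  = X∖{q,t}
  {q,r,s,t}  = {q,t} ∪ {q,r,s}
  (now 13)
Round 3 adds 2:
  {p}  = X∖{q,r,s,t}
  {r,s,t}  = {r,s} ∪ {t}
  (now 15)
Round 4: +1 →
  {p,q}  = X∖{r,s,t}
  (now 16)
Round 5 adds nothing — fixpoint reached.

Therefore σ(𝒜) = { {}, {p}, {q}, {t}, {p,q}, {p,t}, {q,t}, {r,s}, {p,q,t}, {p,r,s}, {q,r,s}, {r,s,t}, {p,q,r,s}, {p,r,s,t}, {q,r,s,t}, X } (|σ(𝒜)| = 16).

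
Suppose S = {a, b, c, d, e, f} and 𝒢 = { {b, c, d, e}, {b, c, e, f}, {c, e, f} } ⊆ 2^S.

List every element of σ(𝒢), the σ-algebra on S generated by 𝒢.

σ(𝒢) (32 sets): { {}, {a}, {b}, {d}, {f}, {a, b}, {a, d}, {a, f}, {b, d}, {b, f}, {c, e}, {d, f}, {a, b, d}, {a, b, f}, {a, c, e}, {a, d, f}, {b, c, e}, {b, d, f}, {c, d, e}, {c, e, f}, {a, b, c, e}, {a, b, d, f}, {a, c, d, e}, {a, c, e, f}, {b, c, d, e}, {b, c, e, f}, {c, d, e, f}, {a, b, c, d, e}, {a, b, c, e, f}, {a, c, d, e, f}, {b, c, d, e, f}, S }

Derivation:
Begin from { {}, {c, e, f}, {b, c, d, e}, {b, c, e, f}, S } (that is, 𝒢 plus ∅ and S).
Step 1 (4 new):
  {a, d}  = {b, c, e, f}ᶜ
  {a, f}  = {b, c, d, e}ᶜ
  {a, b, d}  = {c, e, f}ᶜ
  {b, c, d, e, f}  = {c, e, f} ∪ {b, c, d, e}
  — 9 sets.
Step 2: 7 new —
  {a}  = {b, c, d, e, f}ᶜ
  {a, d, f}  = {a, f} ∪ {a, d}
  {a, b, d, f}  = {a, f} ∪ {a, b, d}
  {a, c, e, f}  = {a, f} ∪ {c, e, f}
  {a, b, c, d, e}  = {b, c, d, e} ∪ {a, b, d}
  {a, b, c, e, f}  = {a, f} ∪ {b, c, e, f}
  {a, c, d, e, f}  = {a, d} ∪ {c, e, f}
  — 16 sets.
Step 3: +6 →
  {b}  = {a, c, d, e, f}ᶜ
  {d}  = {a, b, c, e, f}ᶜ
  {f}  = {a, b, c, d, e}ᶜ
  {b, d}  = {a, c, e, f}ᶜ
  {c, e}  = {a, b, d, f}ᶜ
  {b, c, e}  = {a, d, f}ᶜ
  — 22 sets.
Step 4: 10 new —
  {a, b}  = {a} ∪ {b}
  {b, f}  = {b} ∪ {f}
  {d, f}  = {f} ∪ {d}
  {a, b, f}  = {a, f} ∪ {b}
  {a, c, e}  = {a} ∪ {c, e}
  {b, d, f}  = {f} ∪ {b, d}
  {c, d, e}  = {d} ∪ {c, e}
  {a, b, c, e}  = {a} ∪ {b, c, e}
  {a, c, d, e}  = {a, d} ∪ {c, e}
  {c, d, e, f}  = {c, e, f} ∪ {d}
  — 32 sets.
Step 5: no new sets; the family is a σ-algebra.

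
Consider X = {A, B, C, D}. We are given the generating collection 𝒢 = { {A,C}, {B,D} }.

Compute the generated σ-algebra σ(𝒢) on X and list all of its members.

Initial family (4 sets): { ∅, {A,C}, {B,D}, X }.
Iteration 1: closed — nothing new.

Therefore σ(𝒢) = { ∅, {A,C}, {B,D}, X } (|σ(𝒢)| = 4).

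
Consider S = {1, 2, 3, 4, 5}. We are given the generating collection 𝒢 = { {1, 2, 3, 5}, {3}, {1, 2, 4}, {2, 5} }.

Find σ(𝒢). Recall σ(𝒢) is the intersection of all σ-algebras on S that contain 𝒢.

|σ(𝒢)| = 32.  σ(𝒢) = { ∅, {1}, {2}, {3}, {4}, {5}, {1, 2}, {1, 3}, {1, 4}, {1, 5}, {2, 3}, {2, 4}, {2, 5}, {3, 4}, {3, 5}, {4, 5}, {1, 2, 3}, {1, 2, 4}, {1, 2, 5}, {1, 3, 4}, {1, 3, 5}, {1, 4, 5}, {2, 3, 4}, {2, 3, 5}, {2, 4, 5}, {3, 4, 5}, {1, 2, 3, 4}, {1, 2, 3, 5}, {1, 2, 4, 5}, {1, 3, 4, 5}, {2, 3, 4, 5}, S }

Trace:
Initial family (6 sets): { ∅, {3}, {2, 5}, {1, 2, 4}, {1, 2, 3, 5}, S }.
Iteration 1 (6 new):
  {4}  = ᶜ of {1, 2, 3, 5}
  {3, 5}  = ᶜ of {1, 2, 4}
  {1, 3, 4}  = ᶜ of {2, 5}
  {2, 3, 5}  = {3} ∪ {2, 5}
  {1, 2, 3, 4}  = {3} ∪ {1, 2, 4}
  {1, 2, 4, 5}  = ᶜ of {3}
  — 12 sets.
Iteration 2. New:
  {5}  = ᶜ of {1, 2, 3, 4}
  {1, 4}  = ᶜ of {2, 3, 5}
  {3, 4}  = {3} ∪ {4}
  {2, 4, 5}  = {2, 5} ∪ {4}
  {3, 4, 5}  = {4} ∪ {3, 5}
  {1, 3, 4, 5}  = {1, 3, 4} ∪ {3, 5}
  {2, 3, 4, 5}  = {2, 3, 5} ∪ {4}
  — 19 sets.
Iteration 3: 7 new —
  {1}  = ᶜ of {2, 3, 4, 5}
  {2}  = ᶜ of {1, 3, 4, 5}
  {1, 2}  = ᶜ of {3, 4, 5}
  {1, 3}  = ᶜ of {2, 4, 5}
  {4, 5}  = {5} ∪ {4}
  {1, 2, 5}  = ᶜ of {3, 4}
  {1, 4, 5}  = {1, 4} ∪ {5}
  — 26 sets.
Iteration 4: +6 →
  {1, 5}  = {5} ∪ {1}
  {2, 3}  = ᶜ of {1, 4, 5}
  {2, 4}  = {2} ∪ {4}
  {1, 2, 3}  = ᶜ of {4, 5}
  {1, 3, 5}  = {5} ∪ {1, 3}
  {2, 3, 4}  = {3, 4} ∪ {2}
  — 32 sets.
After Iteration 5 the family is unchanged; done.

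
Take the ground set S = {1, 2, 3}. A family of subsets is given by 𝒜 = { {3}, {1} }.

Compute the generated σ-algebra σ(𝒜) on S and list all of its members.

Answer: σ(𝒜) = { {}, {1}, {2}, {3}, {1, 2}, {1, 3}, {2, 3}, S }

Derivation:
Take S₀ = 𝒜 ∪ {∅, S} = { {}, {1}, {3}, S }.
Pass 1: 3 new —
  {1, 2}  = S∖{3}
  {1, 3}  = {3} ∪ {1}
  {2, 3}  = S∖{1}
  |family| = 7
Pass 2 adds 1:
  {2}  = S∖{1, 3}
  |family| = 8
Pass 3 adds nothing — fixpoint reached.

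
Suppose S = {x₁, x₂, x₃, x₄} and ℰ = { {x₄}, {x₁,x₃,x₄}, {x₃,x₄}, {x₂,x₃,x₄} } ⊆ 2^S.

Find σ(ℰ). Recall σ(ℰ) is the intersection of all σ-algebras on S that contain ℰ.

|σ(ℰ)| = 16.  σ(ℰ) = { ∅, {x₁}, {x₂}, {x₃}, {x₄}, {x₁,x₂}, {x₁,x₃}, {x₁,x₄}, {x₂,x₃}, {x₂,x₄}, {x₃,x₄}, {x₁,x₂,x₃}, {x₁,x₂,x₄}, {x₁,x₃,x₄}, {x₂,x₃,x₄}, S }

Trace:
Take S₀ = ℰ ∪ {∅, S} = { ∅, {x₄}, {x₃,x₄}, {x₁,x₃,x₄}, {x₂,x₃,x₄}, S }.
Round 1: 4 new —
  {x₁}  = complement {x₂,x₃,x₄}
  {x₂}  = complement {x₁,x₃,x₄}
  {x₁,x₂}  = complement {x₃,x₄}
  {x₁,x₂,x₃}  = complement {x₄}
  — 10 sets.
Round 2: +3 →
  {x₁,x₄}  = {x₄} ∪ {x₁}
  {x₂,x₄}  = {x₂} ∪ {x₄}
  {x₁,x₂,x₄}  = {x₁,x₂} ∪ {x₄}
  — 13 sets.
Round 3: +3 →
  {x₃}  = complement {x₁,x₂,x₄}
  {x₁,x₃}  = complement {x₂,x₄}
  {x₂,x₃}  = complement {x₁,x₄}
  — 16 sets.
Round 4: already closed under ᶜ and ∪.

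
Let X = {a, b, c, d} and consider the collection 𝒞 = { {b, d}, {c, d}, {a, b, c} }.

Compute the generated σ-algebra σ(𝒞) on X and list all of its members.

Initial family (5 sets): { {}, {b, d}, {c, d}, {a, b, c}, X }.
Pass 1: +4 →
  {d}  = X∖{a, b, c}
  {a, b}  = X∖{c, d}
  {a, c}  = X∖{b, d}
  {b, c, d}  = {c, d} ∪ {b, d}
  |family| = 9
Pass 2. New:
  {a}  = X∖{b, c, d}
  {a, b, d}  = {a, b} ∪ {d}
  {a, c, d}  = {c, d} ∪ {a, c}
  |family| = 12
Pass 3: 3 new —
  {b}  = X∖{a, c, d}
  {c}  = X∖{a, b, d}
  {a, d}  = {d} ∪ {a}
  |family| = 15
Pass 4: 1 new —
  {b, c}  = X∖{a, d}
  |family| = 16
Pass 5: closed — nothing new.

Therefore σ(𝒞) = { {}, {a}, {b}, {c}, {d}, {a, b}, {a, c}, {a, d}, {b, c}, {b, d}, {c, d}, {a, b, c}, {a, b, d}, {a, c, d}, {b, c, d}, X } (|σ(𝒞)| = 16).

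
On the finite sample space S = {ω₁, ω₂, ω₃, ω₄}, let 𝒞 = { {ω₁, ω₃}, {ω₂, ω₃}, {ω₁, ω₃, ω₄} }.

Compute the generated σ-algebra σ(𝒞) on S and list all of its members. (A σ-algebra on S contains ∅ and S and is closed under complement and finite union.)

Begin from { {}, {ω₁, ω₃}, {ω₂, ω₃}, {ω₁, ω₃, ω₄}, S } (that is, 𝒞 plus ∅ and S).
Pass 1 adds 4:
  {ω₂}  = {ω₁, ω₃, ω₄}ᶜ
  {ω₁, ω₄}  = {ω₂, ω₃}ᶜ
  {ω₂, ω₄}  = {ω₁, ω₃}ᶜ
  {ω₁, ω₂, ω₃}  = {ω₂, ω₃} ∪ {ω₁, ω₃}
Pass 2. New:
  {ω₄}  = {ω₁, ω₂, ω₃}ᶜ
  {ω₁, ω₂, ω₄}  = {ω₂} ∪ {ω₁, ω₄}
  {ω₂, ω₃, ω₄}  = {ω₂, ω₃} ∪ {ω₂, ω₄}
Pass 3: +2 →
  {ω₁}  = {ω₂, ω₃, ω₄}ᶜ
  {ω₃}  = {ω₁, ω₂, ω₄}ᶜ
Pass 4: +2 →
  {ω₁, ω₂}  = {ω₂} ∪ {ω₁}
  {ω₃, ω₄}  = {ω₃} ∪ {ω₄}
Pass 5: closed — nothing new.

σ(𝒞) = { {}, {ω₁}, {ω₂}, {ω₃}, {ω₄}, {ω₁, ω₂}, {ω₁, ω₃}, {ω₁, ω₄}, {ω₂, ω₃}, {ω₂, ω₄}, {ω₃, ω₄}, {ω₁, ω₂, ω₃}, {ω₁, ω₂, ω₄}, {ω₁, ω₃, ω₄}, {ω₂, ω₃, ω₄}, S }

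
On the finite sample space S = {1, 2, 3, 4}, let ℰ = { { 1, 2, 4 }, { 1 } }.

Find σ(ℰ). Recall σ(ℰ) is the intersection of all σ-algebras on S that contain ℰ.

Start: ℰ ∪ {∅, S} = { {  }, { 1 }, { 1, 2, 4 }, S }.
Iteration 1: 2 new —
  { 3 }  = ᶜ of { 1, 2, 4 }
  { 2, 3, 4 }  = ᶜ of { 1 }
  — 6 sets.
Iteration 2: 1 new —
  { 1, 3 }  = { 3 } ∪ { 1 }
  — 7 sets.
Iteration 3 (1 new):
  { 2, 4 }  = ᶜ of { 1, 3 }
  — 8 sets.
Iteration 4: already closed under ᶜ and ∪.

σ(ℰ) = { {  }, { 1 }, { 3 }, { 1, 3 }, { 2, 4 }, { 1, 2, 4 }, { 2, 3, 4 }, S }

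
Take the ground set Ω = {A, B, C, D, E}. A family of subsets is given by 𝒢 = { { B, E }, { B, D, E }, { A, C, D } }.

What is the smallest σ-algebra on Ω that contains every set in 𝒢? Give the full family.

σ(𝒢) = { {}, { D }, { A, C }, { B, E }, { A, C, D }, { B, D, E }, { A, B, C, E }, Ω }

Derivation:
Start: 𝒢 ∪ {∅, Ω} = { {}, { B, E }, { A, C, D }, { B, D, E }, Ω }.
Iteration 1 adds 1:
  { A, C }  = Ω∖{ B, D, E }
Iteration 2. New:
  { A, B, C, E }  = { B, E } ∪ { A, C }
Iteration 3. New:
  { D }  = Ω∖{ A, B, C, E }
Iteration 4: closed — nothing new.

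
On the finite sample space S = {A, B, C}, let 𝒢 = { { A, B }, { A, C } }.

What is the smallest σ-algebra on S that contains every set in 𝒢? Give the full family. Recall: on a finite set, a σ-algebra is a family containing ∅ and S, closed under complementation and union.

Answer: σ(𝒢) = { ∅, { A }, { B }, { C }, { A, B }, { A, C }, { B, C }, S }

Trace:
Take S₀ = 𝒢 ∪ {∅, S} = { ∅, { A, B }, { A, C }, S }.
Round 1 (2 new):
  { B }  = complement { A, C }
  { C }  = complement { A, B }
  |family| = 6
Round 2. New:
  { B, C }  = { C } ∪ { B }
  |family| = 7
Round 3: +1 →
  { A }  = complement { B, C }
  |family| = 8
Round 4: no new sets; the family is a σ-algebra.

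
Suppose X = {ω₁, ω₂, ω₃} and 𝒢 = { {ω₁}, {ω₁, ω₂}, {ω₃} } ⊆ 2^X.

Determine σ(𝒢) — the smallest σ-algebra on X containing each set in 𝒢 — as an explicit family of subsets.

|σ(𝒢)| = 8.  σ(𝒢) = { {}, {ω₁}, {ω₂}, {ω₃}, {ω₁, ω₂}, {ω₁, ω₃}, {ω₂, ω₃}, X }

Check:
Take S₀ = 𝒢 ∪ {∅, X} = { {}, {ω₁}, {ω₃}, {ω₁, ω₂}, X }.
Iteration 1 adds 2:
  {ω₁, ω₃}  = {ω₃} ∪ {ω₁}
  {ω₂, ω₃}  = {ω₁}ᶜ
  |family| = 7
Iteration 2: 1 new —
  {ω₂}  = {ω₁, ω₃}ᶜ
  |family| = 8
Iteration 3 adds nothing — fixpoint reached.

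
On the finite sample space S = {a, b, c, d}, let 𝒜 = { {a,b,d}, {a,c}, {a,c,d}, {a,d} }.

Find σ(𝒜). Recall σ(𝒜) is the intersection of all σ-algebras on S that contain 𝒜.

σ(𝒜) (16 sets): { ∅, {a}, {b}, {c}, {d}, {a,b}, {a,c}, {a,d}, {b,c}, {b,d}, {c,d}, {a,b,c}, {a,b,d}, {a,c,d}, {b,c,d}, S }

Working:
Start: 𝒜 ∪ {∅, S} = { ∅, {a,c}, {a,d}, {a,b,d}, {a,c,d}, S }.
Round 1 (4 new):
  {b}  = ᶜ of {a,c,d}
  {c}  = ᶜ of {a,b,d}
  {b,c}  = ᶜ of {a,d}
  {b,d}  = ᶜ of {a,c}
  — 10 sets.
Round 2: 2 new —
  {a,b,c}  = {b} ∪ {a,c}
  {b,c,d}  = {c} ∪ {b,d}
  — 12 sets.
Round 3 adds 2:
  {a}  = ᶜ of {b,c,d}
  {d}  = ᶜ of {a,b,c}
  — 14 sets.
Round 4: +2 →
  {a,b}  = {b} ∪ {a}
  {c,d}  = {c} ∪ {d}
  — 16 sets.
Round 5: closed — nothing new.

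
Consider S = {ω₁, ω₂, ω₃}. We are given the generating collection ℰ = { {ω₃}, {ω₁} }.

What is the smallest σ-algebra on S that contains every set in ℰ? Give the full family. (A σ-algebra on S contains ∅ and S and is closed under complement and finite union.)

Start: ℰ ∪ {∅, S} = { ∅, {ω₁}, {ω₃}, S }.
Round 1: +3 →
  {ω₁,ω₂}  = complement {ω₃}
  {ω₁,ω₃}  = {ω₃} ∪ {ω₁}
  {ω₂,ω₃}  = complement {ω₁}
  [7 total]
Round 2: 1 new —
  {ω₂}  = complement {ω₁,ω₃}
  [8 total]
Round 3: no new sets; the family is a σ-algebra.

Hence σ(ℰ) has 8 members: { ∅, {ω₁}, {ω₂}, {ω₃}, {ω₁,ω₂}, {ω₁,ω₃}, {ω₂,ω₃}, S }.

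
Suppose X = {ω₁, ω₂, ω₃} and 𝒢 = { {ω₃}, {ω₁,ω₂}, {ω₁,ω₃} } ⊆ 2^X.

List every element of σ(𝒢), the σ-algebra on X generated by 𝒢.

Take S₀ = 𝒢 ∪ {∅, X} = { {}, {ω₃}, {ω₁,ω₂}, {ω₁,ω₃}, X }.
Pass 1: 1 new —
  {ω₂}  = complement {ω₁,ω₃}
Pass 2 (1 new):
  {ω₂,ω₃}  = {ω₃} ∪ {ω₂}
Pass 3 (1 new):
  {ω₁}  = complement {ω₂,ω₃}
After Pass 4 the family is unchanged; done.

σ(𝒢) = { {}, {ω₁}, {ω₂}, {ω₃}, {ω₁,ω₂}, {ω₁,ω₃}, {ω₂,ω₃}, X }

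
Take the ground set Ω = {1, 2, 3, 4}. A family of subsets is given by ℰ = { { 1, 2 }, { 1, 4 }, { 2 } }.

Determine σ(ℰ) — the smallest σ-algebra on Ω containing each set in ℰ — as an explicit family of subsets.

σ(ℰ) = { ∅, { 1 }, { 2 }, { 3 }, { 4 }, { 1, 2 }, { 1, 3 }, { 1, 4 }, { 2, 3 }, { 2, 4 }, { 3, 4 }, { 1, 2, 3 }, { 1, 2, 4 }, { 1, 3, 4 }, { 2, 3, 4 }, Ω }

Trace:
Seed the family with ℰ together with ∅ and Ω: { ∅, { 2 }, { 1, 2 }, { 1, 4 }, Ω }.
Iteration 1. New:
  { 2, 3 }  = complement { 1, 4 }
  { 3, 4 }  = complement { 1, 2 }
  { 1, 2, 4 }  = { 1, 4 } ∪ { 1, 2 }
  { 1, 3, 4 }  = complement { 2 }
  — 9 sets.
Iteration 2: 3 new —
  { 3 }  = complement { 1, 2, 4 }
  { 1, 2, 3 }  = { 1, 2 } ∪ { 2, 3 }
  { 2, 3, 4 }  = { 3, 4 } ∪ { 2 }
  — 12 sets.
Iteration 3: 2 new —
  { 1 }  = complement { 2, 3, 4 }
  { 4 }  = complement { 1, 2, 3 }
  — 14 sets.
Iteration 4 adds 2:
  { 1, 3 }  = { 3 } ∪ { 1 }
  { 2, 4 }  = { 4 } ∪ { 2 }
  — 16 sets.
Iteration 5: no new sets; the family is a σ-algebra.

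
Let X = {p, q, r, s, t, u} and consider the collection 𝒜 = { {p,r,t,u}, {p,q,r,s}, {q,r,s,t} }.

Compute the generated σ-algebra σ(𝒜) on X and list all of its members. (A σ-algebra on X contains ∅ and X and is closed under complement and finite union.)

Initial family (5 sets): { {}, {p,q,r,s}, {p,r,t,u}, {q,r,s,t}, X }.
Iteration 1 adds 4:
  {p,u}  = complement {q,r,s,t}
  {q,s}  = complement {p,r,t,u}
  {t,u}  = complement {p,q,r,s}
  {p,q,r,s,t}  = {p,q,r,s} ∪ {q,r,s,t}
  (now 9)
Iteration 2 (6 new):
  {u}  = complement {p,q,r,s,t}
  {p,t,u}  = {t,u} ∪ {p,u}
  {p,q,s,u}  = {p,u} ∪ {q,s}
  {q,s,t,u}  = {t,u} ∪ {q,s}
  {p,q,r,s,u}  = {p,u} ∪ {p,q,r,s}
  {q,r,s,t,u}  = {t,u} ∪ {q,r,s,t}
  (now 15)
Iteration 3: 7 new —
  {p}  = complement {q,r,s,t,u}
  {t}  = complement {p,q,r,s,u}
  {p,r}  = complement {q,s,t,u}
  {r,t}  = complement {p,q,s,u}
  {q,r,s}  = complement {p,t,u}
  {q,s,u}  = {q,s} ∪ {u}
  {p,q,s,t,u}  = {q,s,t,u} ∪ {p,q,s,u}
  (now 22)
Iteration 4 adds 8:
  {r}  = complement {p,q,s,t,u}
  {p,t}  = {t} ∪ {p}
  {p,q,s}  = {q,s} ∪ {p}
  {p,r,t}  = complement {q,s,u}
  {p,r,u}  = {p,u} ∪ {p,r}
  {q,s,t}  = {q,s} ∪ {t}
  {r,t,u}  = {t,u} ∪ {r,t}
  {q,r,s,u}  = {q,s,u} ∪ {q,r,s}
  (now 30)
Iteration 5: 2 new —
  {r,u}  = {u} ∪ {r}
  {p,q,s,t}  = {p,q,s} ∪ {t}
  (now 32)
Iteration 6: closed — nothing new.

σ(𝒜) = { {}, {p}, {r}, {t}, {u}, {p,r}, {p,t}, {p,u}, {q,s}, {r,t}, {r,u}, {t,u}, {p,q,s}, {p,r,t}, {p,r,u}, {p,t,u}, {q,r,s}, {q,s,t}, {q,s,u}, {r,t,u}, {p,q,r,s}, {p,q,s,t}, {p,q,s,u}, {p,r,t,u}, {q,r,s,t}, {q,r,s,u}, {q,s,t,u}, {p,q,r,s,t}, {p,q,r,s,u}, {p,q,s,t,u}, {q,r,s,t,u}, X }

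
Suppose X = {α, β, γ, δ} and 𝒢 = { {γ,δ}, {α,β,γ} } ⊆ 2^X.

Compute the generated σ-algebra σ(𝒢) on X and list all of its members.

|σ(𝒢)| = 8.  σ(𝒢) = { {}, {γ}, {δ}, {α,β}, {γ,δ}, {α,β,γ}, {α,β,δ}, X }

Derivation:
Initial family (4 sets): { {}, {γ,δ}, {α,β,γ}, X }.
Round 1: 2 new —
  {δ}  = complement {α,β,γ}
  {α,β}  = complement {γ,δ}
  [6 total]
Round 2: 1 new —
  {α,β,δ}  = {α,β} ∪ {δ}
  [7 total]
Round 3 adds 1:
  {γ}  = complement {α,β,δ}
  [8 total]
After Round 4 the family is unchanged; done.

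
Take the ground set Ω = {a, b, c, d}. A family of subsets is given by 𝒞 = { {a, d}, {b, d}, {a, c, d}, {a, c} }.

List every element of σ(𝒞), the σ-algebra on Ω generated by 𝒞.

Initial family (6 sets): { {}, {a, c}, {a, d}, {b, d}, {a, c, d}, Ω }.
Round 1: 3 new —
  {b}  = complement {a, c, d}
  {b, c}  = complement {a, d}
  {a, b, d}  = {a, d} ∪ {b, d}
  |family| = 9
Round 2 adds 3:
  {c}  = complement {a, b, d}
  {a, b, c}  = {b} ∪ {a, c}
  {b, c, d}  = {b, c} ∪ {b, d}
  |family| = 12
Round 3: +2 →
  {a}  = complement {b, c, d}
  {d}  = complement {a, b, c}
  |family| = 14
Round 4 adds 2:
  {a, b}  = {b} ∪ {a}
  {c, d}  = {c} ∪ {d}
  |family| = 16
Round 5 adds nothing — fixpoint reached.

σ(𝒞) = { {}, {a}, {b}, {c}, {d}, {a, b}, {a, c}, {a, d}, {b, c}, {b, d}, {c, d}, {a, b, c}, {a, b, d}, {a, c, d}, {b, c, d}, Ω }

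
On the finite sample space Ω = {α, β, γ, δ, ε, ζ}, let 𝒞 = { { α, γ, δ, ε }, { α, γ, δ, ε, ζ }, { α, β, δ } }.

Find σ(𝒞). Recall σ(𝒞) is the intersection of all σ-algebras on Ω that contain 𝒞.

Answer: σ(𝒞) = { {  }, { β }, { ζ }, { α, δ }, { β, ζ }, { γ, ε }, { α, β, δ }, { α, δ, ζ }, { β, γ, ε }, { γ, ε, ζ }, { α, β, δ, ζ }, { α, γ, δ, ε }, { β, γ, ε, ζ }, { α, β, γ, δ, ε }, { α, γ, δ, ε, ζ }, Ω }

Derivation:
Begin from { {  }, { α, β, δ }, { α, γ, δ, ε }, { α, γ, δ, ε, ζ }, Ω } (that is, 𝒞 plus ∅ and Ω).
Round 1. New:
  { β }  = Ω∖{ α, γ, δ, ε, ζ }
  { β, ζ }  = Ω∖{ α, γ, δ, ε }
  { γ, ε, ζ }  = Ω∖{ α, β, δ }
  { α, β, γ, δ, ε }  = { α, γ, δ, ε } ∪ { α, β, δ }
Round 2 adds 3:
  { ζ }  = Ω∖{ α, β, γ, δ, ε }
  { α, β, δ, ζ }  = { β, ζ } ∪ { α, β, δ }
  { β, γ, ε, ζ }  = { β } ∪ { γ, ε, ζ }
Round 3 adds 2:
  { α, δ }  = Ω∖{ β, γ, ε, ζ }
  { γ, ε }  = Ω∖{ α, β, δ, ζ }
Round 4 (2 new):
  { α, δ, ζ }  = { α, δ } ∪ { ζ }
  { β, γ, ε }  = { γ, ε } ∪ { β }
Round 5: stable.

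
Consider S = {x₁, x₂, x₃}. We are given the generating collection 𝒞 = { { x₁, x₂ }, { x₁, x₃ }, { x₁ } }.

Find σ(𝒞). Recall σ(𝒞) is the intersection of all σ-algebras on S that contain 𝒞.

Answer: σ(𝒞) = { {}, { x₁ }, { x₂ }, { x₃ }, { x₁, x₂ }, { x₁, x₃ }, { x₂, x₃ }, S }

Working:
Initial family (5 sets): { {}, { x₁ }, { x₁, x₂ }, { x₁, x₃ }, S }.
Round 1 (3 new):
  { x₂ }  = complement { x₁, x₃ }
  { x₃ }  = complement { x₁, x₂ }
  { x₂, x₃ }  = complement { x₁ }
  (now 8)
Round 2: closed — nothing new.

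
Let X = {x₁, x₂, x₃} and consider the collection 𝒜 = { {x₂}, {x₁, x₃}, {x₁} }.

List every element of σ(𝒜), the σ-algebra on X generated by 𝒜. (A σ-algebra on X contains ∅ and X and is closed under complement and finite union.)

σ(𝒜) = { {}, {x₁}, {x₂}, {x₃}, {x₁, x₂}, {x₁, x₃}, {x₂, x₃}, X }

Trace:
Begin from { {}, {x₁}, {x₂}, {x₁, x₃}, X } (that is, 𝒜 plus ∅ and X).
Round 1. New:
  {x₁, x₂}  = {x₂} ∪ {x₁}
  {x₂, x₃}  = {x₁}ᶜ
  [7 total]
Round 2 adds 1:
  {x₃}  = {x₁, x₂}ᶜ
  [8 total]
Round 3 adds nothing — fixpoint reached.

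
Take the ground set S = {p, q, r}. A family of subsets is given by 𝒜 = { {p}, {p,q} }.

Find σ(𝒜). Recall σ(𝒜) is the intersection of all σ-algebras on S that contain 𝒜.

Answer: σ(𝒜) = { ∅, {p}, {q}, {r}, {p,q}, {p,r}, {q,r}, S }

Check:
Begin from { ∅, {p}, {p,q}, S } (that is, 𝒜 plus ∅ and S).
Iteration 1: +2 →
  {r}  = S∖{p,q}
  {q,r}  = S∖{p}
Iteration 2: 1 new —
  {p,r}  = {r} ∪ {p}
Iteration 3 adds 1:
  {q}  = S∖{p,r}
Iteration 4: closed — nothing new.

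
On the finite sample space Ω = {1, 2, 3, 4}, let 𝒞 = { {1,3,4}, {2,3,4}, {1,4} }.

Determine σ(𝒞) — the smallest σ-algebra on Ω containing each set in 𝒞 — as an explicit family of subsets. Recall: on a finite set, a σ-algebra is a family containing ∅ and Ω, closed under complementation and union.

Start: 𝒞 ∪ {∅, Ω} = { {}, {1,4}, {1,3,4}, {2,3,4}, Ω }.
Pass 1: +3 →
  {1}  = Ω∖{2,3,4}
  {2}  = Ω∖{1,3,4}
  {2,3}  = Ω∖{1,4}
  — 8 sets.
Pass 2. New:
  {1,2}  = {2} ∪ {1}
  {1,2,3}  = {2,3} ∪ {1}
  {1,2,4}  = {2} ∪ {1,4}
  — 11 sets.
Pass 3: 3 new —
  {3}  = Ω∖{1,2,4}
  {4}  = Ω∖{1,2,3}
  {3,4}  = Ω∖{1,2}
  — 14 sets.
Pass 4: +2 →
  {1,3}  = {3} ∪ {1}
  {2,4}  = {4} ∪ {2}
  — 16 sets.
After Pass 5 the family is unchanged; done.

|σ(𝒞)| = 16.  σ(𝒞) = { {}, {1}, {2}, {3}, {4}, {1,2}, {1,3}, {1,4}, {2,3}, {2,4}, {3,4}, {1,2,3}, {1,2,4}, {1,3,4}, {2,3,4}, Ω }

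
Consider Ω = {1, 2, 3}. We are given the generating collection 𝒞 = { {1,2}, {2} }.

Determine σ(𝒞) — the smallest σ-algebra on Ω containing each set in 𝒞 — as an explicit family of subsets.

|σ(𝒞)| = 8.  σ(𝒞) = { ∅, {1}, {2}, {3}, {1,2}, {1,3}, {2,3}, Ω }

Trace:
Start: 𝒞 ∪ {∅, Ω} = { ∅, {2}, {1,2}, Ω }.
Iteration 1. New:
  {3}  = complement {1,2}
  {1,3}  = complement {2}
  [6 total]
Iteration 2. New:
  {2,3}  = {3} ∪ {2}
  [7 total]
Iteration 3 adds 1:
  {1}  = complement {2,3}
  [8 total]
Iteration 4 adds nothing — fixpoint reached.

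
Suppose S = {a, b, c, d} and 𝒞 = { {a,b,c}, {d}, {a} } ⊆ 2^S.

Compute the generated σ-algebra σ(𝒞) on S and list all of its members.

σ(𝒞) (8 sets): { {}, {a}, {d}, {a,d}, {b,c}, {a,b,c}, {b,c,d}, S }

Check:
Initial family (5 sets): { {}, {a}, {d}, {a,b,c}, S }.
Iteration 1: 2 new —
  {a,d}  = {d} ∪ {a}
  {b,c,d}  = S∖{a}
  (now 7)
Iteration 2 adds 1:
  {b,c}  = S∖{a,d}
  (now 8)
Iteration 3: already closed under ᶜ and ∪.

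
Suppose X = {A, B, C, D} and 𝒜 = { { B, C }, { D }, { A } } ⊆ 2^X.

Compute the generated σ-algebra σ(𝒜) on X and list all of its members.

Initial family (5 sets): { ∅, { A }, { D }, { B, C }, X }.
Step 1 adds 3:
  { A, D }  = complement { B, C }
  { A, B, C }  = complement { D }
  { B, C, D }  = complement { A }
  (now 8)
Step 2: closed — nothing new.

Hence σ(𝒜) has 8 members: { ∅, { A }, { D }, { A, D }, { B, C }, { A, B, C }, { B, C, D }, X }.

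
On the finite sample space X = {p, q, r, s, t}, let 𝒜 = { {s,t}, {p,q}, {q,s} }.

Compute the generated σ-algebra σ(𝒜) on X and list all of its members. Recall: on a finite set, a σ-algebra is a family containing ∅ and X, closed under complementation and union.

Take S₀ = 𝒜 ∪ {∅, X} = { ∅, {p,q}, {q,s}, {s,t}, X }.
Step 1 (6 new):
  {p,q,r}  = complement {s,t}
  {p,q,s}  = {p,q} ∪ {q,s}
  {p,r,t}  = complement {q,s}
  {q,s,t}  = {s,t} ∪ {q,s}
  {r,s,t}  = complement {p,q}
  {p,q,s,t}  = {s,t} ∪ {p,q}
  [11 total]
Step 2 (7 new):
  {r}  = complement {p,q,s,t}
  {p,r}  = complement {q,s,t}
  {r,t}  = complement {p,q,s}
  {p,q,r,s}  = {p,q,r} ∪ {p,q,s}
  {p,q,r,t}  = {p,q,r} ∪ {p,r,t}
  {p,r,s,t}  = {r,s,t} ∪ {p,r,t}
  {q,r,s,t}  = {r,s,t} ∪ {q,s}
  [18 total]
Step 3: +5 →
  {p}  = complement {q,r,s,t}
  {q}  = complement {p,r,s,t}
  {s}  = complement {p,q,r,t}
  {t}  = complement {p,q,r,s}
  {q,r,s}  = {r} ∪ {q,s}
  [23 total]
Step 4 adds 9:
  {p,s}  = {s} ∪ {p}
  {p,t}  = complement {q,r,s}
  {q,r}  = {q} ∪ {r}
  {q,t}  = {q} ∪ {t}
  {r,s}  = {r} ∪ {s}
  {p,q,t}  = {p,q} ∪ {t}
  {p,r,s}  = {p,r} ∪ {s}
  {p,s,t}  = {s,t} ∪ {p}
  {q,r,t}  = {q} ∪ {r,t}
  [32 total]
Step 5 adds nothing — fixpoint reached.

Therefore σ(𝒜) = { ∅, {p}, {q}, {r}, {s}, {t}, {p,q}, {p,r}, {p,s}, {p,t}, {q,r}, {q,s}, {q,t}, {r,s}, {r,t}, {s,t}, {p,q,r}, {p,q,s}, {p,q,t}, {p,r,s}, {p,r,t}, {p,s,t}, {q,r,s}, {q,r,t}, {q,s,t}, {r,s,t}, {p,q,r,s}, {p,q,r,t}, {p,q,s,t}, {p,r,s,t}, {q,r,s,t}, X } (|σ(𝒜)| = 32).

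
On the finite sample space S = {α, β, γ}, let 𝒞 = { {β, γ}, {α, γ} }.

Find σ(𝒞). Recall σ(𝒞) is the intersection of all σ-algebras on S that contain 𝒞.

Take S₀ = 𝒞 ∪ {∅, S} = { {}, {α, γ}, {β, γ}, S }.
Round 1. New:
  {α}  = {β, γ}ᶜ
  {β}  = {α, γ}ᶜ
  — 6 sets.
Round 2 (1 new):
  {α, β}  = {β} ∪ {α}
  — 7 sets.
Round 3: +1 →
  {γ}  = {α, β}ᶜ
  — 8 sets.
Round 4: no new sets; the family is a σ-algebra.

Hence σ(𝒞) has 8 members: { {}, {α}, {β}, {γ}, {α, β}, {α, γ}, {β, γ}, S }.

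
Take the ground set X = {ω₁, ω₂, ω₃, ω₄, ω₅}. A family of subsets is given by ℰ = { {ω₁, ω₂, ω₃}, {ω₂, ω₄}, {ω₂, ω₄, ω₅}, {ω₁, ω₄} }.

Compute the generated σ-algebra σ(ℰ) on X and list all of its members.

σ(ℰ) (32 sets): { ∅, {ω₁}, {ω₂}, {ω₃}, {ω₄}, {ω₅}, {ω₁, ω₂}, {ω₁, ω₃}, {ω₁, ω₄}, {ω₁, ω₅}, {ω₂, ω₃}, {ω₂, ω₄}, {ω₂, ω₅}, {ω₃, ω₄}, {ω₃, ω₅}, {ω₄, ω₅}, {ω₁, ω₂, ω₃}, {ω₁, ω₂, ω₄}, {ω₁, ω₂, ω₅}, {ω₁, ω₃, ω₄}, {ω₁, ω₃, ω₅}, {ω₁, ω₄, ω₅}, {ω₂, ω₃, ω₄}, {ω₂, ω₃, ω₅}, {ω₂, ω₄, ω₅}, {ω₃, ω₄, ω₅}, {ω₁, ω₂, ω₃, ω₄}, {ω₁, ω₂, ω₃, ω₅}, {ω₁, ω₂, ω₄, ω₅}, {ω₁, ω₃, ω₄, ω₅}, {ω₂, ω₃, ω₄, ω₅}, X }

Trace:
Start: ℰ ∪ {∅, X} = { ∅, {ω₁, ω₄}, {ω₂, ω₄}, {ω₁, ω₂, ω₃}, {ω₂, ω₄, ω₅}, X }.
Iteration 1. New:
  {ω₁, ω₃}  = complement {ω₂, ω₄, ω₅}
  {ω₄, ω₅}  = complement {ω₁, ω₂, ω₃}
  {ω₁, ω₂, ω₄}  = {ω₁, ω₄} ∪ {ω₂, ω₄}
  {ω₁, ω₃, ω₅}  = complement {ω₂, ω₄}
  {ω₂, ω₃, ω₅}  = complement {ω₁, ω₄}
  {ω₁, ω₂, ω₃, ω₄}  = {ω₁, ω₂, ω₃} ∪ {ω₁, ω₄}
  {ω₁, ω₂, ω₄, ω₅}  = {ω₁, ω₄} ∪ {ω₂, ω₄, ω₅}
  (now 13)
Iteration 2: 8 new —
  {ω₃}  = complement {ω₁, ω₂, ω₄, ω₅}
  {ω₅}  = complement {ω₁, ω₂, ω₃, ω₄}
  {ω₃, ω₅}  = complement {ω₁, ω₂, ω₄}
  {ω₁, ω₃, ω₄}  = {ω₁, ω₄} ∪ {ω₁, ω₃}
  {ω₁, ω₄, ω₅}  = {ω₄, ω₅} ∪ {ω₁, ω₄}
  {ω₁, ω₂, ω₃, ω₅}  = {ω₁, ω₂, ω₃} ∪ {ω₁, ω₃, ω₅}
  {ω₁, ω₃, ω₄, ω₅}  = {ω₁, ω₃, ω₅} ∪ {ω₄, ω₅}
  {ω₂, ω₃, ω₄, ω₅}  = {ω₄, ω₅} ∪ {ω₂, ω₃, ω₅}
  (now 21)
Iteration 3 (7 new):
  {ω₁}  = complement {ω₂, ω₃, ω₄, ω₅}
  {ω₂}  = complement {ω₁, ω₃, ω₄, ω₅}
  {ω₄}  = complement {ω₁, ω₂, ω₃, ω₅}
  {ω₂, ω₃}  = complement {ω₁, ω₄, ω₅}
  {ω₂, ω₅}  = complement {ω₁, ω₃, ω₄}
  {ω₂, ω₃, ω₄}  = {ω₂, ω₄} ∪ {ω₃}
  {ω₃, ω₄, ω₅}  = {ω₄, ω₅} ∪ {ω₃, ω₅}
  (now 28)
Iteration 4: +4 →
  {ω₁, ω₂}  = complement {ω₃, ω₄, ω₅}
  {ω₁, ω₅}  = complement {ω₂, ω₃, ω₄}
  {ω₃, ω₄}  = {ω₃} ∪ {ω₄}
  {ω₁, ω₂, ω₅}  = {ω₂, ω₅} ∪ {ω₁}
  (now 32)
Iteration 5 adds nothing — fixpoint reached.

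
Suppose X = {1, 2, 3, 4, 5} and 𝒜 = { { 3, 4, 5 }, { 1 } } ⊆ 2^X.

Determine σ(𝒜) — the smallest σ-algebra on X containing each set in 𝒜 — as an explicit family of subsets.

Answer: σ(𝒜) = { {}, { 1 }, { 2 }, { 1, 2 }, { 3, 4, 5 }, { 1, 3, 4, 5 }, { 2, 3, 4, 5 }, X }

Trace:
Initial family (4 sets): { {}, { 1 }, { 3, 4, 5 }, X }.
Pass 1 adds 3:
  { 1, 2 }  = { 3, 4, 5 }ᶜ
  { 1, 3, 4, 5 }  = { 1 } ∪ { 3, 4, 5 }
  { 2, 3, 4, 5 }  = { 1 }ᶜ
Pass 2 adds 1:
  { 2 }  = { 1, 3, 4, 5 }ᶜ
Pass 3: closed — nothing new.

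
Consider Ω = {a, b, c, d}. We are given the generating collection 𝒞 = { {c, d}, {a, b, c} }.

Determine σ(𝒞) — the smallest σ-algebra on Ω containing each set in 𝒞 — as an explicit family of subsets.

Take S₀ = 𝒞 ∪ {∅, Ω} = { ∅, {c, d}, {a, b, c}, Ω }.
Iteration 1: +2 →
  {d}  = Ω∖{a, b, c}
  {a, b}  = Ω∖{c, d}
Iteration 2 (1 new):
  {a, b, d}  = {a, b} ∪ {d}
Iteration 3 (1 new):
  {c}  = Ω∖{a, b, d}
Iteration 4: stable.

Therefore σ(𝒞) = { ∅, {c}, {d}, {a, b}, {c, d}, {a, b, c}, {a, b, d}, Ω } (|σ(𝒞)| = 8).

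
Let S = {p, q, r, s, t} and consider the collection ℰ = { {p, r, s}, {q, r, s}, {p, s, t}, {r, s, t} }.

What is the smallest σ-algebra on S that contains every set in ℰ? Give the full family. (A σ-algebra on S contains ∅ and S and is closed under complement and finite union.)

|σ(ℰ)| = 32.  σ(ℰ) = { {}, {p}, {q}, {r}, {s}, {t}, {p, q}, {p, r}, {p, s}, {p, t}, {q, r}, {q, s}, {q, t}, {r, s}, {r, t}, {s, t}, {p, q, r}, {p, q, s}, {p, q, t}, {p, r, s}, {p, r, t}, {p, s, t}, {q, r, s}, {q, r, t}, {q, s, t}, {r, s, t}, {p, q, r, s}, {p, q, r, t}, {p, q, s, t}, {p, r, s, t}, {q, r, s, t}, S }

Trace:
Begin from { {}, {p, r, s}, {p, s, t}, {q, r, s}, {r, s, t}, S } (that is, ℰ plus ∅ and S).
Round 1 (7 new):
  {p, q}  = ᶜ of {r, s, t}
  {p, t}  = ᶜ of {q, r, s}
  {q, r}  = ᶜ of {p, s, t}
  {q, t}  = ᶜ of {p, r, s}
  {p, q, r, s}  = {p, r, s} ∪ {q, r, s}
  {p, r, s, t}  = {p, s, t} ∪ {r, s, t}
  {q, r, s, t}  = {r, s, t} ∪ {q, r, s}
  — 13 sets.
Round 2 (8 new):
  {p}  = ᶜ of {q, r, s, t}
  {q}  = ᶜ of {p, r, s, t}
  {t}  = ᶜ of {p, q, r, s}
  {p, q, r}  = {p, q} ∪ {q, r}
  {p, q, t}  = {q, t} ∪ {p, q}
  {q, r, t}  = {q, t} ∪ {q, r}
  {p, q, r, t}  = {q, r} ∪ {p, t}
  {p, q, s, t}  = {p, s, t} ∪ {q, t}
  — 21 sets.
Round 3 (5 new):
  {r}  = ᶜ of {p, q, s, t}
  {s}  = ᶜ of {p, q, r, t}
  {p, s}  = ᶜ of {q, r, t}
  {r, s}  = ᶜ of {p, q, t}
  {s, t}  = ᶜ of {p, q, r}
  — 26 sets.
Round 4: 6 new —
  {p, r}  = {r} ∪ {p}
  {q, s}  = {q} ∪ {s}
  {r, t}  = {t} ∪ {r}
  {p, q, s}  = {p, q} ∪ {p, s}
  {p, r, t}  = {r} ∪ {p, t}
  {q, s, t}  = {q, t} ∪ {s, t}
  — 32 sets.
After Round 5 the family is unchanged; done.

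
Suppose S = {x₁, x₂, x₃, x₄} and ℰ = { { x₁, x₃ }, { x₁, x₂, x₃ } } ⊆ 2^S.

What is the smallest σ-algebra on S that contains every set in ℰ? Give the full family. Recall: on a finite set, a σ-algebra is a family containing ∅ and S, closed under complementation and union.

|σ(ℰ)| = 8.  σ(ℰ) = { ∅, { x₂ }, { x₄ }, { x₁, x₃ }, { x₂, x₄ }, { x₁, x₂, x₃ }, { x₁, x₃, x₄ }, S }

Derivation:
Start: ℰ ∪ {∅, S} = { ∅, { x₁, x₃ }, { x₁, x₂, x₃ }, S }.
Round 1: 2 new —
  { x₄ }  = { x₁, x₂, x₃ }ᶜ
  { x₂, x₄ }  = { x₁, x₃ }ᶜ
  |family| = 6
Round 2 (1 new):
  { x₁, x₃, x₄ }  = { x₁, x₃ } ∪ { x₄ }
  |family| = 7
Round 3: 1 new —
  { x₂ }  = { x₁, x₃, x₄ }ᶜ
  |family| = 8
Round 4: no new sets; the family is a σ-algebra.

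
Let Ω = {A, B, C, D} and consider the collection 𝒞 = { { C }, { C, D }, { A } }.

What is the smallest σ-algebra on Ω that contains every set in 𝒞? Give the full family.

Answer: σ(𝒞) = { {  }, { A }, { B }, { C }, { D }, { A, B }, { A, C }, { A, D }, { B, C }, { B, D }, { C, D }, { A, B, C }, { A, B, D }, { A, C, D }, { B, C, D }, Ω }

Working:
Seed the family with 𝒞 together with ∅ and Ω: { {  }, { A }, { C }, { C, D }, Ω }.
Iteration 1. New:
  { A, B }  = complement { C, D }
  { A, C }  = { C } ∪ { A }
  { A, B, D }  = complement { C }
  { A, C, D }  = { C, D } ∪ { A }
  { B, C, D }  = complement { A }
  [10 total]
Iteration 2: 3 new —
  { B }  = complement { A, C, D }
  { B, D }  = complement { A, C }
  { A, B, C }  = { A, B } ∪ { C }
  [13 total]
Iteration 3. New:
  { D }  = complement { A, B, C }
  { B, C }  = { C } ∪ { B }
  [15 total]
Iteration 4 (1 new):
  { A, D }  = complement { B, C }
  [16 total]
After Iteration 5 the family is unchanged; done.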